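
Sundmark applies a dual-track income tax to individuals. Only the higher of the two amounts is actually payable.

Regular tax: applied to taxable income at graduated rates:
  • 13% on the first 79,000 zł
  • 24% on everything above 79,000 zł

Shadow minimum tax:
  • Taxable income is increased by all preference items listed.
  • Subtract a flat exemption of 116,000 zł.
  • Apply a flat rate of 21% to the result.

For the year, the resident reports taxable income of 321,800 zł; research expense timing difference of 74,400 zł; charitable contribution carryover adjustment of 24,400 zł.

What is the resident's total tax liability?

Shadow minimum tax:
  Adjusted income: 321,800 zł + 74,400 zł + 24,400 zł = 420,600 zł
  Less exemption 116,000 zł → base 304,600 zł
  304,600 zł × 21% = 63,966 zł

Regular tax:
  79,000 zł × 13% = 10,270 zł
  242,800 zł × 24% = 58,272 zł
  → 68,542 zł

68,542 zł > 63,966 zł, so the regular tax governs.

68,542 zł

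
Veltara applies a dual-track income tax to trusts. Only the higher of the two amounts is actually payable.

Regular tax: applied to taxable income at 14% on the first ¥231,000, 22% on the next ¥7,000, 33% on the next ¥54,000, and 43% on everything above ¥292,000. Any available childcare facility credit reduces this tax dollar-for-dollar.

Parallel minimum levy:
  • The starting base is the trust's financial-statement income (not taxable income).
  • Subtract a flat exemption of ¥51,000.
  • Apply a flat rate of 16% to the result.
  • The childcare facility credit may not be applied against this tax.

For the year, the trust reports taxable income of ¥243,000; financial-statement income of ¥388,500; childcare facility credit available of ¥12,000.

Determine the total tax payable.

Regular tax:
  ¥231,000 × 14% = ¥32,340
  ¥7,000 × 22% = ¥1,540
  ¥5,000 × 33% = ¥1,650
  → ¥35,530
  Less childcare facility credit ¥12,000 → ¥23,530

Parallel minimum levy:
  Base (financial-statement income): ¥388,500
  Less exemption ¥51,000 → base ¥337,500
  ¥337,500 × 16% = ¥54,000

¥54,000 > ¥23,530, so the parallel minimum levy is the binding amount.

¥54,000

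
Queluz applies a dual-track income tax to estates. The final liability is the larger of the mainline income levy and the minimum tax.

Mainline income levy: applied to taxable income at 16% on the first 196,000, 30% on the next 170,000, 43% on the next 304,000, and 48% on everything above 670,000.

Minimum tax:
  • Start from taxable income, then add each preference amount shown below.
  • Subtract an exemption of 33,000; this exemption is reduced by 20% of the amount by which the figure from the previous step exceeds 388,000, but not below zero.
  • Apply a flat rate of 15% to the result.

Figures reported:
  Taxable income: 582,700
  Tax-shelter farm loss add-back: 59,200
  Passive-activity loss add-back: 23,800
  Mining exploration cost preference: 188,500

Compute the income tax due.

Mainline income levy:
  196,000 × 16% = 31,360
  170,000 × 30% = 51,000
  216,700 × 43% = 93,181
  → 175,541

Minimum tax:
  Adjusted income: 582,700 + 59,200 + 23,800 + 188,500 = 854,200
  Exemption: 20% × (854,200 − 388,000) = 93,240 ≥ 33,000, so the exemption is fully phased out
  Base: 854,200 − 0 = 854,200
  854,200 × 15% = 128,130

175,541 > 128,130, so the mainline income levy governs.

175,541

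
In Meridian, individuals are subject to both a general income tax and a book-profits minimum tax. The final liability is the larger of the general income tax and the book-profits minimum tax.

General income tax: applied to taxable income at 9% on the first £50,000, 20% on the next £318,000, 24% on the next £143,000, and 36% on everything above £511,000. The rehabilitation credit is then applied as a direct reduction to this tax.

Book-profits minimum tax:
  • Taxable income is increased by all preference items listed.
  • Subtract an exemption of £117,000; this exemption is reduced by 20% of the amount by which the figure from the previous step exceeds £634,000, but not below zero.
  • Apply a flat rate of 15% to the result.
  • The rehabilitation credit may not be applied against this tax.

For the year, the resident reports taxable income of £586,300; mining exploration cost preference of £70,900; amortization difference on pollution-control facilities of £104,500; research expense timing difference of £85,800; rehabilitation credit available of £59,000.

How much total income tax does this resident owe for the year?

Book-profits minimum tax:
  Adjusted income: £586,300 + £70,900 + £104,500 + £85,800 = £847,500
  Exemption: £117,000 − 20% × (£847,500 − £634,000) = £117,000 − £42,700 = £74,300
  Base: £847,500 − £74,300 = £773,200
  £773,200 × 15% = £115,980

General income tax:
  £50,000 × 9% = £4,500
  £318,000 × 20% = £63,600
  £143,000 × 24% = £34,320
  £75,300 × 36% = £27,108
  → £129,528
  Less rehabilitation credit £59,000 → £70,528

£115,980 > £70,528, so the book-profits minimum tax is the binding amount.

£115,980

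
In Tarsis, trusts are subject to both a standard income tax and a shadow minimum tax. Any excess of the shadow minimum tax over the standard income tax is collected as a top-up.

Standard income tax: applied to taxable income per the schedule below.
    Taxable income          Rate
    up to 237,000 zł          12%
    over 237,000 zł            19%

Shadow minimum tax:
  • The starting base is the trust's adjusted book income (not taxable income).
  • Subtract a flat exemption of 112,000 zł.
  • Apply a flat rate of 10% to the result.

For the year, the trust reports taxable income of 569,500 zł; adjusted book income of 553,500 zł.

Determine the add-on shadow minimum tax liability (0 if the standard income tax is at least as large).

Shadow minimum tax:
  Base (adjusted book income): 553,500 zł
  Less exemption 112,000 zł → base 441,500 zł
  441,500 zł × 10% = 44,150 zł

Standard income tax:
  237,000 zł × 12% = 28,440 zł
  332,500 zł × 19% = 63,175 zł
  → 91,615 zł

44,150 zł ≤ 91,615 zł, so no add-on is due.

0 zł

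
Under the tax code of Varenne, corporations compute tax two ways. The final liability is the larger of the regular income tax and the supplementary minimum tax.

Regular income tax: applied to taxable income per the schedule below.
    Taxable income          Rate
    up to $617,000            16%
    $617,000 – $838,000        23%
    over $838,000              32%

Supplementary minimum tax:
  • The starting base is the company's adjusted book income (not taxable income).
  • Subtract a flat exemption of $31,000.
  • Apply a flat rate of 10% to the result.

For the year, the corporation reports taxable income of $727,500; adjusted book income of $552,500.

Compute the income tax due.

$124,135

Supplementary minimum tax:
  Base (adjusted book income): $552,500
  Less exemption $31,000 → base $521,500
  $521,500 × 10% = $52,150

Regular income tax:
  $617,000 × 16% = $98,720
  $110,500 × 23% = $25,415
  → $124,135

$124,135 > $52,150, so the regular income tax governs.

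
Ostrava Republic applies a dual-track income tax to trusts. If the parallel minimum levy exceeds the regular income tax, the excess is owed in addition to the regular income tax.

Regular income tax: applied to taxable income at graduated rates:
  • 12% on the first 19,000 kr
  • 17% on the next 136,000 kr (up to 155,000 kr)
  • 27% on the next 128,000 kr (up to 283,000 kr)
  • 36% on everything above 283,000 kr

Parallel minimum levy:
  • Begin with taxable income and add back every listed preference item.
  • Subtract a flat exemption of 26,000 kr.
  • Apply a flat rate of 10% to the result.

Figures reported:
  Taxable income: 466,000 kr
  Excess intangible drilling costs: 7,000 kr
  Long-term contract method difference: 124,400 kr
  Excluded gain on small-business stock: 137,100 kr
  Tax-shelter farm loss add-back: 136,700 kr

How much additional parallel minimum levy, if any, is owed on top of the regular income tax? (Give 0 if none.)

Parallel minimum levy:
  Adjusted income: 466,000 kr + 7,000 kr + 124,400 kr + 137,100 kr + 136,700 kr = 871,200 kr
  Less exemption 26,000 kr → base 845,200 kr
  845,200 kr × 10% = 84,520 kr

Regular income tax:
  19,000 kr × 12% = 2,280 kr
  136,000 kr × 17% = 23,120 kr
  128,000 kr × 27% = 34,560 kr
  183,000 kr × 36% = 65,880 kr
  → 125,840 kr

84,520 kr ≤ 125,840 kr, so no add-on is due.

0 kr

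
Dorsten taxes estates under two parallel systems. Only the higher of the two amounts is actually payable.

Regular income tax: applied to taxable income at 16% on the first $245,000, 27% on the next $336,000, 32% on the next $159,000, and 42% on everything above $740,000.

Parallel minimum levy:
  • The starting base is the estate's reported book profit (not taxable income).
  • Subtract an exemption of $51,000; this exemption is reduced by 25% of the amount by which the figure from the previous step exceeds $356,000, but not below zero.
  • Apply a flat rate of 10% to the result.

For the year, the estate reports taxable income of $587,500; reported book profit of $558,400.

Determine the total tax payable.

Parallel minimum levy:
  Base (reported book profit): $558,400
  Exemption: $51,000 − 25% × ($558,400 − $356,000) = $51,000 − $50,600 = $400
  Base: $558,400 − $400 = $558,000
  $558,000 × 10% = $55,800

Regular income tax:
  $245,000 × 16% = $39,200
  $336,000 × 27% = $90,720
  $6,500 × 32% = $2,080
  → $132,000

$132,000 > $55,800, so the regular income tax governs.

$132,000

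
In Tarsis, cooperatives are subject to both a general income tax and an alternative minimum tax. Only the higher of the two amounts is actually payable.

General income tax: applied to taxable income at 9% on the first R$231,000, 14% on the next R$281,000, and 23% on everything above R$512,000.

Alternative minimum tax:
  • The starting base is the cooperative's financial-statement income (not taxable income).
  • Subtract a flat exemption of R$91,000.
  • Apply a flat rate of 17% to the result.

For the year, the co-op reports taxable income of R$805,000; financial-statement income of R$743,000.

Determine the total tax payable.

General income tax:
  R$231,000 × 9% = R$20,790
  R$281,000 × 14% = R$39,340
  R$293,000 × 23% = R$67,390
  → R$127,520

Alternative minimum tax:
  Base (financial-statement income): R$743,000
  Less exemption R$91,000 → base R$652,000
  R$652,000 × 17% = R$110,840

R$127,520 > R$110,840, so the general income tax governs.

R$127,520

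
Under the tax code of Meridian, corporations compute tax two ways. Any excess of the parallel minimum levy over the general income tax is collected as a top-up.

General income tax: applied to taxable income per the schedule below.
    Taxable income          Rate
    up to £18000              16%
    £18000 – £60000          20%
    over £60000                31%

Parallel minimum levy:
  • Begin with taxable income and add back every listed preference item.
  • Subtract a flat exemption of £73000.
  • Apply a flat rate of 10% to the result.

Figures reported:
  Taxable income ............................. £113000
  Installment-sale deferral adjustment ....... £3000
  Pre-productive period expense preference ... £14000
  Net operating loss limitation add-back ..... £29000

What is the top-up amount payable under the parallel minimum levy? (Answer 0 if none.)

£0

General income tax:
  £18000 × 16% = £2880
  £42000 × 20% = £8400
  £53000 × 31% = £16430
  → £27710

Parallel minimum levy:
  Adjusted income: £113000 + £3000 + £14000 + £29000 = £159000
  Less exemption £73000 → base £86000
  £86000 × 10% = £8600

£8600 ≤ £27710, so no add-on is due.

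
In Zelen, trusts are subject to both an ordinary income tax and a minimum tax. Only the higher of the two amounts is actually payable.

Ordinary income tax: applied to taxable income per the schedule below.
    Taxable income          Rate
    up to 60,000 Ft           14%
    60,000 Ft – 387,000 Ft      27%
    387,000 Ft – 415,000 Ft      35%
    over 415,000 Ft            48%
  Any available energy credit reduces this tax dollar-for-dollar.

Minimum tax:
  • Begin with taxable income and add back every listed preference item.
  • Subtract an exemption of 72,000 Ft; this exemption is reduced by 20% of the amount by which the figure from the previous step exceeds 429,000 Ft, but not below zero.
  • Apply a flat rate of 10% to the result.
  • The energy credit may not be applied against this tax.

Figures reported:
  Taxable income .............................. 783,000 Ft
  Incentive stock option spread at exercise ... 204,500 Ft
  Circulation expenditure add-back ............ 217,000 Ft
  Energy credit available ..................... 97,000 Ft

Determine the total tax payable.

186,130 Ft

Ordinary income tax:
  60,000 Ft × 14% = 8,400 Ft
  327,000 Ft × 27% = 88,290 Ft
  28,000 Ft × 35% = 9,800 Ft
  368,000 Ft × 48% = 176,640 Ft
  → 283,130 Ft
  Less energy credit 97,000 Ft → 186,130 Ft

Minimum tax:
  Adjusted income: 783,000 Ft + 204,500 Ft + 217,000 Ft = 1,204,500 Ft
  Exemption: 20% × (1,204,500 Ft − 429,000 Ft) = 155,100 Ft ≥ 72,000 Ft, so the exemption is fully phased out
  Base: 1,204,500 Ft − 0 Ft = 1,204,500 Ft
  1,204,500 Ft × 10% = 120,450 Ft

186,130 Ft > 120,450 Ft, so the ordinary income tax governs.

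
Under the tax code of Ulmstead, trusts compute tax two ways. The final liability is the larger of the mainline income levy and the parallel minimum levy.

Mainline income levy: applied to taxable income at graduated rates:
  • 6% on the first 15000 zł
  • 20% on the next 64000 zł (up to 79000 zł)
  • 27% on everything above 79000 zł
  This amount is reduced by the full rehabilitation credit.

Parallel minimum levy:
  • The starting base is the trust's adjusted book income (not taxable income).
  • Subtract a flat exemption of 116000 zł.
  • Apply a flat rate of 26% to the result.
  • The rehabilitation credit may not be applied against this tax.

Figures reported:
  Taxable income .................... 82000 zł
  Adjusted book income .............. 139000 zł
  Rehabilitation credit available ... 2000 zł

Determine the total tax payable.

12510 zł

Parallel minimum levy:
  Base (adjusted book income): 139000 zł
  Less exemption 116000 zł → base 23000 zł
  23000 zł × 26% = 5980 zł

Mainline income levy:
  15000 zł × 6% = 900 zł
  64000 zł × 20% = 12800 zł
  3000 zł × 27% = 810 zł
  → 14510 zł
  Less rehabilitation credit 2000 zł → 12510 zł

12510 zł > 5980 zł, so the mainline income levy governs.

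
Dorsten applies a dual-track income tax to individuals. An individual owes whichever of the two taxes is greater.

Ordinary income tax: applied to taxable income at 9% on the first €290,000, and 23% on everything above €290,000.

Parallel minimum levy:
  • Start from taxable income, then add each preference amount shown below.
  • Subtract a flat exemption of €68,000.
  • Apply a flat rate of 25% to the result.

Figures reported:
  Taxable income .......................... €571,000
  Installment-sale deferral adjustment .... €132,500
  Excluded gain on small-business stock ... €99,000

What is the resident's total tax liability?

€183,625

Ordinary income tax:
  €290,000 × 9% = €26,100
  €281,000 × 23% = €64,630
  → €90,730

Parallel minimum levy:
  Adjusted income: €571,000 + €132,500 + €99,000 = €802,500
  Less exemption €68,000 → base €734,500
  €734,500 × 25% = €183,625

€183,625 > €90,730, so the parallel minimum levy is the binding amount.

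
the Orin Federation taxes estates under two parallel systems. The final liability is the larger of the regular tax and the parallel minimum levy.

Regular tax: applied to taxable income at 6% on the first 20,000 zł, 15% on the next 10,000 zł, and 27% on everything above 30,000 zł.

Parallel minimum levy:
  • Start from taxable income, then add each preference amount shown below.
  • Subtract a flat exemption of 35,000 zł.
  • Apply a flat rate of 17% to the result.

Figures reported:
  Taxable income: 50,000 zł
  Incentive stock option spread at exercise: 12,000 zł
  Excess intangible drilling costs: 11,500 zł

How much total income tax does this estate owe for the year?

8,100 zł

Regular tax:
  20,000 zł × 6% = 1,200 zł
  10,000 zł × 15% = 1,500 zł
  20,000 zł × 27% = 5,400 zł
  → 8,100 zł

Parallel minimum levy:
  Adjusted income: 50,000 zł + 12,000 zł + 11,500 zł = 73,500 zł
  Less exemption 35,000 zł → base 38,500 zł
  38,500 zł × 17% = 6,545 zł

8,100 zł > 6,545 zł, so the regular tax governs.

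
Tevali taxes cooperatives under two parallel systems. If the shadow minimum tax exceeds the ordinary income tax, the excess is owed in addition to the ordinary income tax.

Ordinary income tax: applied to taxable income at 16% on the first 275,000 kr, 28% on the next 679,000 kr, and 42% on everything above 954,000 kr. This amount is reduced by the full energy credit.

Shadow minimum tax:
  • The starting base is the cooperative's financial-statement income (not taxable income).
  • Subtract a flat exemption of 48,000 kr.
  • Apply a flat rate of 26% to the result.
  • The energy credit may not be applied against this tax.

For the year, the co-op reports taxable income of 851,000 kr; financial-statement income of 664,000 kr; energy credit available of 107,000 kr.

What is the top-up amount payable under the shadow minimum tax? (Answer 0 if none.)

61,880 kr

Ordinary income tax:
  275,000 kr × 16% = 44,000 kr
  576,000 kr × 28% = 161,280 kr
  → 205,280 kr
  Less energy credit 107,000 kr → 98,280 kr

Shadow minimum tax:
  Base (financial-statement income): 664,000 kr
  Less exemption 48,000 kr → base 616,000 kr
  616,000 kr × 26% = 160,160 kr

Excess of shadow minimum tax over ordinary income tax: 160,160 kr − 98,280 kr = 61,880 kr.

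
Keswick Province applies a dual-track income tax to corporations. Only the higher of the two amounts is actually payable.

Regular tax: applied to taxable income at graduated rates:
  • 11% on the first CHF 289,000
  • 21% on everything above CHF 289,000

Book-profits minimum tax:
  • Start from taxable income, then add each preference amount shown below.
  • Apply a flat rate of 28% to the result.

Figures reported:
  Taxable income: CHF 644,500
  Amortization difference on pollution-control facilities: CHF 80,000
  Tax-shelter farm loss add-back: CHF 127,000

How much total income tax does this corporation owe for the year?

CHF 238,420

Regular tax:
  CHF 289,000 × 11% = CHF 31,790
  CHF 355,500 × 21% = CHF 74,655
  → CHF 106,445

Book-profits minimum tax:
  Adjusted income: CHF 644,500 + CHF 80,000 + CHF 127,000 = CHF 851,500
  CHF 851,500 × 28% = CHF 238,420

CHF 238,420 > CHF 106,445, so the book-profits minimum tax is the binding amount.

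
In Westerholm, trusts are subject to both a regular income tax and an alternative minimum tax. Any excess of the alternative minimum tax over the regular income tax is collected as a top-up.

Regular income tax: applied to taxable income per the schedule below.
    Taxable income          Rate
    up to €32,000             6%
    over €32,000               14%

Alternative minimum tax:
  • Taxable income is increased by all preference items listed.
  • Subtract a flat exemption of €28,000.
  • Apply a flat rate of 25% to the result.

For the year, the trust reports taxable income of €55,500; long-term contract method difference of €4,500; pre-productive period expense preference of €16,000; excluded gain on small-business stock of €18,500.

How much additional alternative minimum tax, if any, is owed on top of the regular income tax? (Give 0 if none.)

Alternative minimum tax:
  Adjusted income: €55,500 + €4,500 + €16,000 + €18,500 = €94,500
  Less exemption €28,000 → base €66,500
  €66,500 × 25% = €16,625

Regular income tax:
  €32,000 × 6% = €1,920
  €23,500 × 14% = €3,290
  → €5,210

Excess of alternative minimum tax over regular income tax: €16,625 − €5,210 = €11,415.

€11,415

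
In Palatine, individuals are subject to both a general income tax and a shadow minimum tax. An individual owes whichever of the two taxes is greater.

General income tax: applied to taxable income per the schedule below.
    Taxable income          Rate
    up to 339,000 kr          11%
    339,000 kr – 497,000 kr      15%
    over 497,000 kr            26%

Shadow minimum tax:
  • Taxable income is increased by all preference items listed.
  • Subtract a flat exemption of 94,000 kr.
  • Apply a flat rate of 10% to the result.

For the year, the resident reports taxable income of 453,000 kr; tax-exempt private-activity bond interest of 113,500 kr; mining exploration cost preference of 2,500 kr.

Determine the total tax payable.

Shadow minimum tax:
  Adjusted income: 453,000 kr + 113,500 kr + 2,500 kr = 569,000 kr
  Less exemption 94,000 kr → base 475,000 kr
  475,000 kr × 10% = 47,500 kr

General income tax:
  339,000 kr × 11% = 37,290 kr
  114,000 kr × 15% = 17,100 kr
  → 54,390 kr

54,390 kr > 47,500 kr, so the general income tax governs.

54,390 kr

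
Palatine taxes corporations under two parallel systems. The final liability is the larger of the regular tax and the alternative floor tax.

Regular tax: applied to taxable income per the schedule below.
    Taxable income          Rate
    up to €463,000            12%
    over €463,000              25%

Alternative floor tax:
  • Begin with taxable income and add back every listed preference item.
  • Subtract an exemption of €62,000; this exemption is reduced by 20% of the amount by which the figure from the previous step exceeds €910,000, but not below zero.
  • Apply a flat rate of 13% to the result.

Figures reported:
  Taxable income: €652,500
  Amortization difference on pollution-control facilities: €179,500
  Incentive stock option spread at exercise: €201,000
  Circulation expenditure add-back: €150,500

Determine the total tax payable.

€152,906

Regular tax:
  €463,000 × 12% = €55,560
  €189,500 × 25% = €47,375
  → €102,935

Alternative floor tax:
  Adjusted income: €652,500 + €179,500 + €201,000 + €150,500 = €1,183,500
  Exemption: €62,000 − 20% × (€1,183,500 − €910,000) = €62,000 − €54,700 = €7,300
  Base: €1,183,500 − €7,300 = €1,176,200
  €1,176,200 × 13% = €152,906

€152,906 > €102,935, so the alternative floor tax is the binding amount.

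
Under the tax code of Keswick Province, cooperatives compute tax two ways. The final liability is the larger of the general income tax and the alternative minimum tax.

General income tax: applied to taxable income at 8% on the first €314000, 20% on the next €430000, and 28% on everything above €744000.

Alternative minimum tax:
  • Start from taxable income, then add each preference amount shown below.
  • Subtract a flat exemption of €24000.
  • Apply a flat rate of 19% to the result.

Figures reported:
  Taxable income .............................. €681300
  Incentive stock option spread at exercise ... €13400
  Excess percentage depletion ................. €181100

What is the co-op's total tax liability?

Alternative minimum tax:
  Adjusted income: €681300 + €13400 + €181100 = €875800
  Less exemption €24000 → base €851800
  €851800 × 19% = €161842

General income tax:
  €314000 × 8% = €25120
  €367300 × 20% = €73460
  → €98580

€161842 > €98580, so the alternative minimum tax is the binding amount.

€161842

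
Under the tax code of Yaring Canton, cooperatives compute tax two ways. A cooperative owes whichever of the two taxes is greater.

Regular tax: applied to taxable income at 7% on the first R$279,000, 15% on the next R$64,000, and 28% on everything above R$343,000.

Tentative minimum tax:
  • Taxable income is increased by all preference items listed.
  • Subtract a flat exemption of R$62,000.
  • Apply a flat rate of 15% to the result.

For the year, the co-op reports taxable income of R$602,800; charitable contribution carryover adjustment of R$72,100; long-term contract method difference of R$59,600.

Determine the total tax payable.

Regular tax:
  R$279,000 × 7% = R$19,530
  R$64,000 × 15% = R$9,600
  R$259,800 × 28% = R$72,744
  → R$101,874

Tentative minimum tax:
  Adjusted income: R$602,800 + R$72,100 + R$59,600 = R$734,500
  Less exemption R$62,000 → base R$672,500
  R$672,500 × 15% = R$100,875

R$101,874 > R$100,875, so the regular tax governs.

R$101,874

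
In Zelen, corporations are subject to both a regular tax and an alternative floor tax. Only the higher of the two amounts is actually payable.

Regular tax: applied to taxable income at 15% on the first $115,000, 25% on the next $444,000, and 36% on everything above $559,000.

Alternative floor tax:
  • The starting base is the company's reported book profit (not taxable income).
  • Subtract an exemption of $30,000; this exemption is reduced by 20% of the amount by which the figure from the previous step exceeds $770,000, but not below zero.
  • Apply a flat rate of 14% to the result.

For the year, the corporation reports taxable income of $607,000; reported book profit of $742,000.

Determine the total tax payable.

$145,530

Alternative floor tax:
  Base (reported book profit): $742,000
  Exemption: $742,000 ≤ $770,000, so full $30,000 applies
  Base: $742,000 − $30,000 = $712,000
  $712,000 × 14% = $99,680

Regular tax:
  $115,000 × 15% = $17,250
  $444,000 × 25% = $111,000
  $48,000 × 36% = $17,280
  → $145,530

$145,530 > $99,680, so the regular tax governs.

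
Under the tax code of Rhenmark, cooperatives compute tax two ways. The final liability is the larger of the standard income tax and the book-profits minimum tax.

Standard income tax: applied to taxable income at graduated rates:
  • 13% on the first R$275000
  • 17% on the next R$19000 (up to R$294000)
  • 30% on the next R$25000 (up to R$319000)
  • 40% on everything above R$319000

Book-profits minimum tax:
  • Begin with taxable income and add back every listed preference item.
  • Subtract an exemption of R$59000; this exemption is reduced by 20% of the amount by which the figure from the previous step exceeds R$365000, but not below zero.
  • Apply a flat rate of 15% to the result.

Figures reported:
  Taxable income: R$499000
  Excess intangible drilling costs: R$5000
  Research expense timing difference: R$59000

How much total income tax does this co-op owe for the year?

Standard income tax:
  R$275000 × 13% = R$35750
  R$19000 × 17% = R$3230
  R$25000 × 30% = R$7500
  R$180000 × 40% = R$72000
  → R$118480

Book-profits minimum tax:
  Adjusted income: R$499000 + R$5000 + R$59000 = R$563000
  Exemption: R$59000 − 20% × (R$563000 − R$365000) = R$59000 − R$39600 = R$19400
  Base: R$563000 − R$19400 = R$543600
  R$543600 × 15% = R$81540

R$118480 > R$81540, so the standard income tax governs.

R$118480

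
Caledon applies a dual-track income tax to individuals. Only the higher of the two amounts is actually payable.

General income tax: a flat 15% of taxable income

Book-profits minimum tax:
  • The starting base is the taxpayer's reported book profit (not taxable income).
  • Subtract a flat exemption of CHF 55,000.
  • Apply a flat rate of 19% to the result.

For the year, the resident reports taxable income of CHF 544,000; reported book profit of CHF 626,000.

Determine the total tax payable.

CHF 108,490

General income tax:
  CHF 544,000 × 15% = CHF 81,600

Book-profits minimum tax:
  Base (reported book profit): CHF 626,000
  Less exemption CHF 55,000 → base CHF 571,000
  CHF 571,000 × 19% = CHF 108,490

CHF 108,490 > CHF 81,600, so the book-profits minimum tax is the binding amount.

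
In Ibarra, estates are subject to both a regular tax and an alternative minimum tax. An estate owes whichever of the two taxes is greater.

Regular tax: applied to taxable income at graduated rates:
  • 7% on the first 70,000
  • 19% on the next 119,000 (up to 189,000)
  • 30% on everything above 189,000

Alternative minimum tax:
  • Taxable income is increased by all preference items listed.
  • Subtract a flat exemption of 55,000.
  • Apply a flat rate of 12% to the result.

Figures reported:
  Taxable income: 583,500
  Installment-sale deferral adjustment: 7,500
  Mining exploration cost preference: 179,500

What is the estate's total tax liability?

Alternative minimum tax:
  Adjusted income: 583,500 + 7,500 + 179,500 = 770,500
  Less exemption 55,000 → base 715,500
  715,500 × 12% = 85,860

Regular tax:
  70,000 × 7% = 4,900
  119,000 × 19% = 22,610
  394,500 × 30% = 118,350
  → 145,860

145,860 > 85,860, so the regular tax governs.

145,860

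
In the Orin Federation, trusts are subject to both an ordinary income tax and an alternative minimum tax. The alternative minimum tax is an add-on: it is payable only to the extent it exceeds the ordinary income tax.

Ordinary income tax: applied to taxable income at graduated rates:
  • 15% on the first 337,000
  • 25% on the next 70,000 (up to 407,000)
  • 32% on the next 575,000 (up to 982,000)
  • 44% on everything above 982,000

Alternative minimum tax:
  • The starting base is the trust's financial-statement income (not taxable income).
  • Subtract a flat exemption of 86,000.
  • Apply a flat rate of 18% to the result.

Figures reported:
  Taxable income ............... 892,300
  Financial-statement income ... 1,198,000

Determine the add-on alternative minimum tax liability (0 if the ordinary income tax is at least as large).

0

Alternative minimum tax:
  Base (financial-statement income): 1,198,000
  Less exemption 86,000 → base 1,112,000
  1,112,000 × 18% = 200,160

Ordinary income tax:
  337,000 × 15% = 50,550
  70,000 × 25% = 17,500
  485,300 × 32% = 155,296
  → 223,346

200,160 ≤ 223,346, so no add-on is due.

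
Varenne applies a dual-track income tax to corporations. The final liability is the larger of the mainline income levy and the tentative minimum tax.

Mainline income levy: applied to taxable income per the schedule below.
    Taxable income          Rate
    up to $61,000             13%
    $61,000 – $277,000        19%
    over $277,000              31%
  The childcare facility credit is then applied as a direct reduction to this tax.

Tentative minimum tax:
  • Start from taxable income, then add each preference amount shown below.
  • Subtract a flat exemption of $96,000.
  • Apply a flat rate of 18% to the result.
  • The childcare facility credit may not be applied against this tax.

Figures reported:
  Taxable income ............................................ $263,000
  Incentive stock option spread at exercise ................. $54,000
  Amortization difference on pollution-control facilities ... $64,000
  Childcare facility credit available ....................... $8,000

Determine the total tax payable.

Tentative minimum tax:
  Adjusted income: $263,000 + $54,000 + $64,000 = $381,000
  Less exemption $96,000 → base $285,000
  $285,000 × 18% = $51,300

Mainline income levy:
  $61,000 × 13% = $7,930
  $202,000 × 19% = $38,380
  → $46,310
  Less childcare facility credit $8,000 → $38,310

$51,300 > $38,310, so the tentative minimum tax is the binding amount.

$51,300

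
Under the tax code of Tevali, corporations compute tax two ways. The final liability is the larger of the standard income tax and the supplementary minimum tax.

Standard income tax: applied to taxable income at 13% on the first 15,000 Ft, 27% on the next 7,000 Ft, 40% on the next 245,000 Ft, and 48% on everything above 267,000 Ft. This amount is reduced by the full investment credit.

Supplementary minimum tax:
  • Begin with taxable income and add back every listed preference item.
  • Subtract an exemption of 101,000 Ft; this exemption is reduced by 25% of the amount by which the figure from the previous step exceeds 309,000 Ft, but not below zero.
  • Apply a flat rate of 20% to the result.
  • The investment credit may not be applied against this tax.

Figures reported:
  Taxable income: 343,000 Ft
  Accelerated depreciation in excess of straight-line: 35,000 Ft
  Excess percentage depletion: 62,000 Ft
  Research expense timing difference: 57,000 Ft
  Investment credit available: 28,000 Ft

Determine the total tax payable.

110,320 Ft

Standard income tax:
  15,000 Ft × 13% = 1,950 Ft
  7,000 Ft × 27% = 1,890 Ft
  245,000 Ft × 40% = 98,000 Ft
  76,000 Ft × 48% = 36,480 Ft
  → 138,320 Ft
  Less investment credit 28,000 Ft → 110,320 Ft

Supplementary minimum tax:
  Adjusted income: 343,000 Ft + 35,000 Ft + 62,000 Ft + 57,000 Ft = 497,000 Ft
  Exemption: 101,000 Ft − 25% × (497,000 Ft − 309,000 Ft) = 101,000 Ft − 47,000 Ft = 54,000 Ft
  Base: 497,000 Ft − 54,000 Ft = 443,000 Ft
  443,000 Ft × 20% = 88,600 Ft

110,320 Ft > 88,600 Ft, so the standard income tax governs.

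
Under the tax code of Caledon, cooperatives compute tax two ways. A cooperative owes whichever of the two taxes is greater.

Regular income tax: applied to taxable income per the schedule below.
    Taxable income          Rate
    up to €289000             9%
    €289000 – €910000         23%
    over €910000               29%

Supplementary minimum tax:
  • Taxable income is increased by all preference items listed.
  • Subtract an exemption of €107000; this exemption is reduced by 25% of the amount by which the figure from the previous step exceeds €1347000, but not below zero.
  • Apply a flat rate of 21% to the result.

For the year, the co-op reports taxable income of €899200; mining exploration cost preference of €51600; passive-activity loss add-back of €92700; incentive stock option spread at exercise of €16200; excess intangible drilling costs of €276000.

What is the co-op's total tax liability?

Regular income tax:
  €289000 × 9% = €26010
  €610200 × 23% = €140346
  → €166356

Supplementary minimum tax:
  Adjusted income: €899200 + €51600 + €92700 + €16200 + €276000 = €1335700
  Exemption: €1335700 ≤ €1347000, so full €107000 applies
  Base: €1335700 − €107000 = €1228700
  €1228700 × 21% = €258027

€258027 > €166356, so the supplementary minimum tax is the binding amount.

€258027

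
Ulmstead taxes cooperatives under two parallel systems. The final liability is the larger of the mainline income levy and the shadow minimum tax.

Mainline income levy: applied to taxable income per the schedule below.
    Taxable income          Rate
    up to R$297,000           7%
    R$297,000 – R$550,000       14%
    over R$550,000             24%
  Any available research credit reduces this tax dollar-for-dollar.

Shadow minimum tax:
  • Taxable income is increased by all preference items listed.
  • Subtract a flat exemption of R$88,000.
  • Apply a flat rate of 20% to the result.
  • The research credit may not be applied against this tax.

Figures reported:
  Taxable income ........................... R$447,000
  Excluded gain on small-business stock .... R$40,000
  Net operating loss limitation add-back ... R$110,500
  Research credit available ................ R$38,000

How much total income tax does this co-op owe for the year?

R$101,900

Shadow minimum tax:
  Adjusted income: R$447,000 + R$40,000 + R$110,500 = R$597,500
  Less exemption R$88,000 → base R$509,500
  R$509,500 × 20% = R$101,900

Mainline income levy:
  R$297,000 × 7% = R$20,790
  R$150,000 × 14% = R$21,000
  → R$41,790
  Less research credit R$38,000 → R$3,790

R$101,900 > R$3,790, so the shadow minimum tax is the binding amount.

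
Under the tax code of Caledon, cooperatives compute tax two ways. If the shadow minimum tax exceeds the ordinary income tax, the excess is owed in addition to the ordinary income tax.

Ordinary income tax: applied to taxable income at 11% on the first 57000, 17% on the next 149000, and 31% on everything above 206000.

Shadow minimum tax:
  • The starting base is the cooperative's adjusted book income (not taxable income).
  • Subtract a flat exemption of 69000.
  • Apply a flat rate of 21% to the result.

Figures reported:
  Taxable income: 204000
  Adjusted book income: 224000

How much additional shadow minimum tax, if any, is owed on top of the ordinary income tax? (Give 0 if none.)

Ordinary income tax:
  57000 × 11% = 6270
  147000 × 17% = 24990
  → 31260

Shadow minimum tax:
  Base (adjusted book income): 224000
  Less exemption 69000 → base 155000
  155000 × 21% = 32550

Excess of shadow minimum tax over ordinary income tax: 32550 − 31260 = 1290.

1290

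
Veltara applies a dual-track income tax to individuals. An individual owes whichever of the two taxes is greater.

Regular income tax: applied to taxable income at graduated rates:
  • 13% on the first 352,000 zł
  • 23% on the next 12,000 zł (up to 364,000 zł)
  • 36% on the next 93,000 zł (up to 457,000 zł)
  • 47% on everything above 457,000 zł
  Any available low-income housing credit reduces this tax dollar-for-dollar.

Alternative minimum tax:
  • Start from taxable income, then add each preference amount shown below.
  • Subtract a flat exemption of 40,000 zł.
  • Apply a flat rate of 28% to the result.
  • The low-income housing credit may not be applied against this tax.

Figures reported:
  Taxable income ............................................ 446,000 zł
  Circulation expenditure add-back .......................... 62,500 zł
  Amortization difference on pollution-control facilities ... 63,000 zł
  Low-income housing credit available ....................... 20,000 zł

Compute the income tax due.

Regular income tax:
  352,000 zł × 13% = 45,760 zł
  12,000 zł × 23% = 2,760 zł
  82,000 zł × 36% = 29,520 zł
  → 78,040 zł
  Less low-income housing credit 20,000 zł → 58,040 zł

Alternative minimum tax:
  Adjusted income: 446,000 zł + 62,500 zł + 63,000 zł = 571,500 zł
  Less exemption 40,000 zł → base 531,500 zł
  531,500 zł × 28% = 148,820 zł

148,820 zł > 58,040 zł, so the alternative minimum tax is the binding amount.

148,820 zł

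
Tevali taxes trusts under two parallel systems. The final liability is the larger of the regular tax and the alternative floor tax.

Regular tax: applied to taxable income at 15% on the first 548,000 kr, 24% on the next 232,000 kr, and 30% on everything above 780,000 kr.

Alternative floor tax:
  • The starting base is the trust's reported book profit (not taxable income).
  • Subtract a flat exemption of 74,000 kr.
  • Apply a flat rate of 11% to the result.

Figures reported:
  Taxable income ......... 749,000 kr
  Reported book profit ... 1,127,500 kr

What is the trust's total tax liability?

Alternative floor tax:
  Base (reported book profit): 1,127,500 kr
  Less exemption 74,000 kr → base 1,053,500 kr
  1,053,500 kr × 11% = 115,885 kr

Regular tax:
  548,000 kr × 15% = 82,200 kr
  201,000 kr × 24% = 48,240 kr
  → 130,440 kr

130,440 kr > 115,885 kr, so the regular tax governs.

130,440 kr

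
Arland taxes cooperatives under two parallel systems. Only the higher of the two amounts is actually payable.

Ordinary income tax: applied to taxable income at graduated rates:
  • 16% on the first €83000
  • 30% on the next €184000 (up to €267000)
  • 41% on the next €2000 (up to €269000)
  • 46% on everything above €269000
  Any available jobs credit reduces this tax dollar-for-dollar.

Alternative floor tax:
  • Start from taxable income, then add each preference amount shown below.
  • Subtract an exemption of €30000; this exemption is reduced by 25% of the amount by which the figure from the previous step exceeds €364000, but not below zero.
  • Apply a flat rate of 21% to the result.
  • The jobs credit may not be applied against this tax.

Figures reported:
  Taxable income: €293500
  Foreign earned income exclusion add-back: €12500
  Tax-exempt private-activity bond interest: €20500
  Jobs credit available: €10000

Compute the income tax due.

€70570

Alternative floor tax:
  Adjusted income: €293500 + €12500 + €20500 = €326500
  Exemption: €326500 ≤ €364000, so full €30000 applies
  Base: €326500 − €30000 = €296500
  €296500 × 21% = €62265

Ordinary income tax:
  €83000 × 16% = €13280
  €184000 × 30% = €55200
  €2000 × 41% = €820
  €24500 × 46% = €11270
  → €80570
  Less jobs credit €10000 → €70570

€70570 > €62265, so the ordinary income tax governs.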